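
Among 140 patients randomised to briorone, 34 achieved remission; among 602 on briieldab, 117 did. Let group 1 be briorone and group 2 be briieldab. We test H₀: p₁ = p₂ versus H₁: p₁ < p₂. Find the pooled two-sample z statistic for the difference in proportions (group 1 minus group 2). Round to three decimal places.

z = 1.284

p̂₁ = 34/140 = 0.24286, p̂₂ = 117/602 = 0.19435.
Pooled p̂ = (34+117)/(140+602) = 151/742 = 0.20350.
SE = √(0.16209 × 0.00880399) = 0.03778.
z = (0.24286 − 0.19435)/0.03778 = 0.04851/0.03778 = 1.284.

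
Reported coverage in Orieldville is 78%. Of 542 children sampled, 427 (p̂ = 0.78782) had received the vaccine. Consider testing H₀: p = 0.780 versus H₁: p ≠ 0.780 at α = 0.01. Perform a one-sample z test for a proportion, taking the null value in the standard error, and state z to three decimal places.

z = 0.440

p̂ = 427/542 ≈ 0.78782.
Standard error under H₀: √(0.78×0.22/542) = 0.01779.
z = (0.78782 − 0.78)/0.01779 = 0.00782/0.01779 = 0.440.
Two-sided p-value ≈ 2·Φ(−0.440) = 0.6602; since p > α = 0.01, fail to reject H₀.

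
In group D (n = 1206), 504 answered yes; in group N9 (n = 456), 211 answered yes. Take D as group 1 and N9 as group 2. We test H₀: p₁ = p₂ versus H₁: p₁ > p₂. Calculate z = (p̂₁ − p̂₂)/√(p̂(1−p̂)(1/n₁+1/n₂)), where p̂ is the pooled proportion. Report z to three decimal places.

z = -1.646

p̂₁ = 504/1206 = 0.41791, p̂₂ = 211/456 = 0.46272.
Pooled p̂ = (504+211)/(1206+456) = 715/1662 = 0.43020.
SE = √(0.245129 × 0.00302217) = 0.02722.
z = (0.41791 − 0.46272)/0.02722 = -0.04481/0.02722 = -1.646.
p-value = P(Z > -1.646) ≈ 0.9501.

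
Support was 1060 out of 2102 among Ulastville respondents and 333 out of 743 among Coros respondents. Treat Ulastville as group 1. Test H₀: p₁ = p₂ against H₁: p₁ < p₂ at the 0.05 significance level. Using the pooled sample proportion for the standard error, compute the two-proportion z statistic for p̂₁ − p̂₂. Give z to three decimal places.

p̂₁ = 1060/2102 ≈ 0.50428, p̂₂ = 333/743 ≈ 0.44818.
Pooled p̂ = (1060+333)/(2102+743) = 1393/2845 = 0.48963.
SE = √(p̂(1−p̂)(1/n₁+1/n₂)) = √(0.48963·0.51037·0.00182163) = √(0.000455212) = 0.02134.
z = (0.50428 − 0.44818)/0.02134 = 0.05610/0.02134 = 2.629.
p-value = P(Z < 2.629) ≈ 0.9957. With α = 0.05, fail to reject H₀.

z = 2.629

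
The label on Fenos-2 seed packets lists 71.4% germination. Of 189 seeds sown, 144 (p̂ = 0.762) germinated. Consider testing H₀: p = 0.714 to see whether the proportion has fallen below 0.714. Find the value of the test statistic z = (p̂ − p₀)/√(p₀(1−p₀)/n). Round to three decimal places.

p̂ = 144/189 ≈ 0.76190.
SE = √(p₀(1−p₀)/n) = √(0.2042/189) = 0.03287.
z = (0.76190 − 0.714)/0.03287 = 0.04790/0.03287 = 1.457.
p-value = P(Z < 1.457) ≈ 0.9275.

z = 1.457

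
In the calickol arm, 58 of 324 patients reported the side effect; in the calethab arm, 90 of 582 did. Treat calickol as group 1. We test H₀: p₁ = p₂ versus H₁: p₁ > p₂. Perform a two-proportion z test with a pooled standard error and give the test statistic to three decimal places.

p̂₁ = 58/324 ≈ 0.17901, p̂₂ = 90/582 ≈ 0.15464.
Pooled p̂ = (58+90)/(324+582) = 148/906 = 0.16336.
SE = √(p̂(1−p̂)(1/n₁+1/n₂)) = √(0.16336·0.83664·0.00480463) = √(0.000656651) = 0.02563.
z = (0.17901 − 0.15464)/0.02563 = 0.02437/0.02563 = 0.951.
p-value = P(Z > 0.951) ≈ 0.1708.

z = 0.951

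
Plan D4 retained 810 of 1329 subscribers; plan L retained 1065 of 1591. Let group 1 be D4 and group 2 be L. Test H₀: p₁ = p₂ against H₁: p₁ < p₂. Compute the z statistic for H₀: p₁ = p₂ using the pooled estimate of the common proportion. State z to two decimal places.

p̂₁ = 810/1329 = 0.60948, p̂₂ = 1065/1591 = 0.66939.
Pooled p̂ = (810+1065)/(1329+1591) = 1875/2920 = 0.64212.
SE = √(p̂(1−p̂)(1/n₁+1/n₂)) = √(0.64212·0.35788·0.00138098) = √(0.000317351) = 0.01781.
z = (0.60948 − 0.66939)/0.01781 = -0.05991/0.01781 = -3.36.
p-value = P(Z < -3.363) ≈ 0.0004.

z = -3.36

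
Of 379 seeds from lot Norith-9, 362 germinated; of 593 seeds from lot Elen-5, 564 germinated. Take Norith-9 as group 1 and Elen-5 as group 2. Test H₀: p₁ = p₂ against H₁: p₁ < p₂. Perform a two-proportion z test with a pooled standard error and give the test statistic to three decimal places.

z = 0.290

p̂₁ = 362/379 ≈ 0.95515, p̂₂ = 564/593 ≈ 0.95110.
Pooled p̂ = (362+564)/(379+593) = 926/972 = 0.95267.
SE = √(0.0450854 × 0.00432486) = 0.01396.
z = (0.95515 − 0.95110)/0.01396 = 0.00405/0.01396 = 0.290.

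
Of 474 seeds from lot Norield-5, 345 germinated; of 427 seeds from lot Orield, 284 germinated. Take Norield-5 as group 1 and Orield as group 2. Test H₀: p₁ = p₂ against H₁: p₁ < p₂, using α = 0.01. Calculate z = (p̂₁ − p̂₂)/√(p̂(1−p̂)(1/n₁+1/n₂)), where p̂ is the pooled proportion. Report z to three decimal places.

z = 2.048

p̂₁ = 345/474 ≈ 0.72785, p̂₂ = 284/427 ≈ 0.66511.
Pooled p̂ = (345+284)/(474+427) = 629/901 = 0.69811.
SE = √(p̂(1−p̂)(1/n₁+1/n₂)) = √(0.69811·0.30189·0.00445163) = √(0.000938185) = 0.03063.
z = (0.72785 − 0.66511)/0.03063 = 0.06274/0.03063 = 2.048.
p-value = P(Z < 2.048) ≈ 0.9797. With α = 0.01, fail to reject H₀.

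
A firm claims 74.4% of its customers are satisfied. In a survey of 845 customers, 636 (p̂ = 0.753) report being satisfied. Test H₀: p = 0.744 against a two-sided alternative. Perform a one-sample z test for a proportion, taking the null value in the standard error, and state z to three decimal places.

z = 0.577

p̂ = 636/845 ≈ 0.75266.
Standard error under H₀: √(0.744×0.256/845) = 0.01501.
z = (0.75266 − 0.744)/0.01501 = 0.00866/0.01501 = 0.577.
Two-sided p-value ≈ 2·Φ(−0.577) = 0.5639.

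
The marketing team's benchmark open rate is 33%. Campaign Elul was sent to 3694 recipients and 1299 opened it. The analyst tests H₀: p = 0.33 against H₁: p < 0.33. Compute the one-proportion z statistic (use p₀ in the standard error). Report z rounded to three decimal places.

z = 2.799

p̂ = 1299/3694 ≈ 0.3516513.
Under H₀, SE = √(0.33·0.67/3694) = √(5.98538e-05) = 0.0077365.
z = (0.3516513 − 0.33)/0.0077365 = 0.0216513/0.0077365 = 2.799.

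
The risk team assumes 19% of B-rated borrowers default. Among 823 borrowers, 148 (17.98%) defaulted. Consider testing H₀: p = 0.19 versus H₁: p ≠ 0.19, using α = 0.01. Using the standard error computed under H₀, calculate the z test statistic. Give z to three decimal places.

z = -0.744

p̂ = 148/823 ≈ 0.17983.
Under H₀, SE = √(0.19·0.81/823) = √(0.000186999) = 0.01367.
z = (0.17983 − 0.19)/0.01367 = -0.01017/0.01367 = -0.744.
p-value = 2·P(Z > 0.744) ≈ 0.4570; since p > α = 0.01, fail to reject H₀.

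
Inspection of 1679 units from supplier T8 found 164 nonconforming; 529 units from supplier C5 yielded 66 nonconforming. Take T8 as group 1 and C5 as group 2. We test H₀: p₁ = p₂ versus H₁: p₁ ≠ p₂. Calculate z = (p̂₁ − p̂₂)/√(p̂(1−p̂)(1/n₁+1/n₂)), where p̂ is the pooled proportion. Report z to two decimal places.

z = -1.78

p̂₁ = 164/1679 = 0.0977, p̂₂ = 66/529 = 0.1248.
Pooled p̂ = (164+66)/(1679+529) = 230/2208 = 0.1042.
SE = √(0.093316 × 0.00248595) = 0.0152.
z = (0.0977 − 0.1248)/0.0152 = -0.0271/0.0152 = -1.78.
p-value = 2·P(Z > 1.778) ≈ 0.0753.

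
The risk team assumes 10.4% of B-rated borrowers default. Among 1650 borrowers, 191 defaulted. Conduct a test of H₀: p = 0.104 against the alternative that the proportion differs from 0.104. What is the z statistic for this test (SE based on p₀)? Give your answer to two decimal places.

z = 1.56

p̂ = 191/1650 ≈ 0.115758.
Under H₀, SE = √(0.104·0.896/1650) = √(5.64752e-05) = 0.007515.
z = (0.115758 − 0.104)/0.007515 = 0.011758/0.007515 = 1.56.
p-value = 2·P(Z > 1.565) ≈ 0.1177.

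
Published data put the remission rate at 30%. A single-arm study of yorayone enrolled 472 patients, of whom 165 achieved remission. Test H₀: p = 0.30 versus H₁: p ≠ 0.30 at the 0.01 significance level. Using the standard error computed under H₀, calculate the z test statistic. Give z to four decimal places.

z = 2.3504

p̂ = 165/472 = 0.349576.
Standard error under H₀: √(0.3×0.7/472) = 0.021093.
z = (0.349576 − 0.3)/0.021093 = 0.049576/0.021093 = 2.3504.
p-value = 2·P(Z > 2.350) ≈ 0.0188; since p > α = 0.01, fail to reject H₀.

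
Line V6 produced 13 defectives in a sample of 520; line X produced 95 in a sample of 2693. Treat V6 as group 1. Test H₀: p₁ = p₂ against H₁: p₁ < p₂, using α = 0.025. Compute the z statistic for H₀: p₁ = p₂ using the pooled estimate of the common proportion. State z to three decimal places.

p̂₁ = 13/520 = 0.025000, p̂₂ = 95/2693 = 0.035277.
Pooled p̂ = (13+95)/(520+2693) = 108/3213 = 0.033613.
SE = √(p̂(1−p̂)(1/n₁+1/n₂)) = √(0.033613·0.966387·0.00229441) = √(7.45307e-05) = 0.008633.
z = (0.025000 − 0.035277)/0.008633 = -0.010277/0.008633 = -1.190.
p-value = P(Z < -1.190) ≈ 0.1169; since p > α = 0.025, fail to reject H₀.

z = -1.190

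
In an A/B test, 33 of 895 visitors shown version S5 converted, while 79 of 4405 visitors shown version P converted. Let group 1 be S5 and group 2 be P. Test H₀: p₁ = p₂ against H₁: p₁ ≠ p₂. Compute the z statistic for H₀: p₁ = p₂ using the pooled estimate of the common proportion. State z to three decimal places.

z = 3.591

p̂₁ = 33/895 = 0.0368715, p̂₂ = 79/4405 = 0.0179342.
Pooled p̂ = (33+79)/(895+4405) = 112/5300 = 0.0211321.
SE = √(p̂(1−p̂)(1/n₁+1/n₂)) = √(0.0211321·0.9788679·0.00134433) = √(2.78082e-05) = 0.0052733.
z = (0.0368715 − 0.0179342)/0.0052733 = 0.0189373/0.0052733 = 3.591.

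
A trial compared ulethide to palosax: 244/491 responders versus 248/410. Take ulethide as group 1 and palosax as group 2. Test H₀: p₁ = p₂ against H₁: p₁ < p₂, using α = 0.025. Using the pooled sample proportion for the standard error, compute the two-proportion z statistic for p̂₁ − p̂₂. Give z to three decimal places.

z = -3.240

p̂₁ = 244/491 ≈ 0.49695, p̂₂ = 248/410 ≈ 0.60488.
Pooled p̂ = (244+248)/(491+410) = 492/901 = 0.54606.
SE = √(0.247878 × 0.00447568) = 0.03331.
z = (0.49695 − 0.60488)/0.03331 = -0.10793/0.03331 = -3.240.
p-value = P(Z < -3.240) ≈ 0.0006. With α = 0.025, reject H₀.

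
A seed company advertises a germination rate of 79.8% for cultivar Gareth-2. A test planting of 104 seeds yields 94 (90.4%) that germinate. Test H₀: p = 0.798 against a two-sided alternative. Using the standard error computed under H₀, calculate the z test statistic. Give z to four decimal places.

p̂ = 94/104 = 0.903846.
Under H₀, SE = √(0.798·0.202/104) = √(0.00154996) = 0.039370.
z = (0.903846 − 0.798)/0.039370 = 0.105846/0.039370 = 2.6885.
p-value = 2·P(Z > 2.689) ≈ 0.0072.

z = 2.6885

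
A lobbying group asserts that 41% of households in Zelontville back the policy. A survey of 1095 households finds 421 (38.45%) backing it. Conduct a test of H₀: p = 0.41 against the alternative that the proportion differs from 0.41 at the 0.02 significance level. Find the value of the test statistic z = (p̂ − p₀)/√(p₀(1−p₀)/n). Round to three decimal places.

p̂ = 421/1095 = 0.384475.
SE = √(p₀(1−p₀)/n) = √(0.2419/1095) = 0.014863.
z = (0.384475 − 0.41)/0.014863 = -0.025525/0.014863 = -1.717.
Two-sided p-value ≈ 2·Φ(−1.717) = 0.0859, so at α = 0.02 we fail to reject H₀.

z = -1.717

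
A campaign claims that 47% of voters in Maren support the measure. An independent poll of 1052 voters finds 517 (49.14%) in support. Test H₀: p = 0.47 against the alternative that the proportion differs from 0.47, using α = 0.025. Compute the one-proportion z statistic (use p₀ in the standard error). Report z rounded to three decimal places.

p̂ = 517/1052 ≈ 0.491445.
Under H₀, SE = √(0.47·0.53/1052) = √(0.000236787) = 0.015388.
z = (0.491445 − 0.47)/0.015388 = 0.021445/0.015388 = 1.394.
Two-sided p-value ≈ 2·Φ(−1.394) = 0.1634, so at α = 0.025 we fail to reject H₀.

z = 1.394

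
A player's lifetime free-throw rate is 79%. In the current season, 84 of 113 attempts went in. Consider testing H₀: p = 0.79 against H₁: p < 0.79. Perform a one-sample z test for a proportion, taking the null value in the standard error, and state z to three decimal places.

z = -1.217

p̂ = 84/113 = 0.74336.
Under H₀, SE = √(0.79·0.21/113) = √(0.00146814) = 0.03832.
z = (0.74336 − 0.79)/0.03832 = -0.04664/0.03832 = -1.217.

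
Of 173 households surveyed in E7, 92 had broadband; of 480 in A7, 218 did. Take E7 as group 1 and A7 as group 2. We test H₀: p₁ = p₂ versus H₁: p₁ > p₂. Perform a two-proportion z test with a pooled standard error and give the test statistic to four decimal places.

p̂₁ = 92/173 = 0.531792, p̂₂ = 218/480 = 0.454167.
Pooled p̂ = (92+218)/(173+480) = 310/653 = 0.474732.
SE = √(p̂(1−p̂)(1/n₁+1/n₂)) = √(0.474732·0.525268·0.00786368) = √(0.0019609) = 0.044282.
z = (0.531792 − 0.454167)/0.044282 = 0.077625/0.044282 = 1.7530.

z = 1.7530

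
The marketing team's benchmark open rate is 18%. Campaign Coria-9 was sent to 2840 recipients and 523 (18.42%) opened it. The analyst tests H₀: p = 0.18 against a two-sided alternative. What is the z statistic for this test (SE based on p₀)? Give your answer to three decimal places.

z = 0.576

p̂ = 523/2840 ≈ 0.18415.
Under H₀, SE = √(0.18·0.82/2840) = √(5.19718e-05) = 0.00721.
z = (0.18415 − 0.18)/0.00721 = 0.00415/0.00721 = 0.576.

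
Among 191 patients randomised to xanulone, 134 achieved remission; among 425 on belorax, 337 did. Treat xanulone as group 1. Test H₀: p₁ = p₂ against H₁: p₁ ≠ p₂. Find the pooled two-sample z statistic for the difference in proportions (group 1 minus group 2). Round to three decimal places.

z = -2.472

p̂₁ = 134/191 ≈ 0.70157, p̂₂ = 337/425 ≈ 0.79294.
Pooled p̂ = (134+337)/(191+425) = 471/616 = 0.76461.
SE = √(p̂(1−p̂)(1/n₁+1/n₂)) = √(0.76461·0.23539·0.00758854) = √(0.0013658) = 0.03696.
z = (0.70157 − 0.79294)/0.03696 = -0.09137/0.03696 = -2.472.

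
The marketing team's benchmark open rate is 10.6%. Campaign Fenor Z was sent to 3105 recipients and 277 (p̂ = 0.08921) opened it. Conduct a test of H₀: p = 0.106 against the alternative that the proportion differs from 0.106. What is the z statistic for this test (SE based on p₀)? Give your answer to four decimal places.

p̂ = 277/3105 = 0.0892110.
Under H₀, SE = √(0.106·0.894/3105) = √(3.05198e-05) = 0.0055245.
z = (0.0892110 − 0.106)/0.0055245 = -0.0167890/0.0055245 = -3.0390.

z = -3.0390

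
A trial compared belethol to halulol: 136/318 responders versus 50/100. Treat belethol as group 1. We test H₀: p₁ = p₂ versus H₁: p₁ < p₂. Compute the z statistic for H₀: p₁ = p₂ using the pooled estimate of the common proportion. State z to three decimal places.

z = -1.269

p̂₁ = 136/318 = 0.42767, p̂₂ = 50/100 = 0.50000.
Pooled p̂ = (136+50)/(318+100) = 186/418 = 0.44498.
SE = √(p̂(1−p̂)(1/n₁+1/n₂)) = √(0.44498·0.55502·0.0131447) = √(0.00324637) = 0.05698.
z = (0.42767 − 0.50000)/0.05698 = -0.07233/0.05698 = -1.269.
p-value = P(Z < -1.269) ≈ 0.1021.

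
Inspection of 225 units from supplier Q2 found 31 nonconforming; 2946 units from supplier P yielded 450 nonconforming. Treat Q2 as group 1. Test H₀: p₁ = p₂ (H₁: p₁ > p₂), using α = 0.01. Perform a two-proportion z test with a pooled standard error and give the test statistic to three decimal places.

p̂₁ = 31/225 ≈ 0.13778, p̂₂ = 450/2946 ≈ 0.15275.
Pooled p̂ = (31+450)/(225+2946) = 481/3171 = 0.15169.
SE = √(0.128678 × 0.00478389) = 0.02481.
z = (0.13778 − 0.15275)/0.02481 = -0.01497/0.02481 = -0.603.
p-value = P(Z > -0.603) ≈ 0.7269, so at α = 0.01 we fail to reject H₀.

z = -0.603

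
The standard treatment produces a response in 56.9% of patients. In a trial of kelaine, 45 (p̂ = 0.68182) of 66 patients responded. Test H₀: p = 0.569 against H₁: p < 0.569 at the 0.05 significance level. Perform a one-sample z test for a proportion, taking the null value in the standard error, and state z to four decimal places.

p̂ = 45/66 = 0.681818.
Under H₀, SE = √(0.569·0.431/66) = √(0.00371574) = 0.060957.
z = (0.681818 − 0.569)/0.060957 = 0.112818/0.060957 = 1.8508.
p-value = P(Z < 1.851) ≈ 0.9679, so at α = 0.05 we fail to reject H₀.

z = 1.8508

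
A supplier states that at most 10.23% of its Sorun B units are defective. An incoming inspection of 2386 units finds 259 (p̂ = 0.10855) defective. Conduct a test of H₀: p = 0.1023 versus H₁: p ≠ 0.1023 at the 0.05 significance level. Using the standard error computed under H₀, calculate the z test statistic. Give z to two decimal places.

p̂ = 259/2386 ≈ 0.10855.
Standard error under H₀: √(0.1023×0.8977/2386) = 0.00620.
z = (0.10855 − 0.1023)/0.00620 = 0.00625/0.00620 = 1.01.
Two-sided p-value ≈ 2·Φ(−1.007) = 0.3137, so at α = 0.05 we fail to reject H₀.

z = 1.01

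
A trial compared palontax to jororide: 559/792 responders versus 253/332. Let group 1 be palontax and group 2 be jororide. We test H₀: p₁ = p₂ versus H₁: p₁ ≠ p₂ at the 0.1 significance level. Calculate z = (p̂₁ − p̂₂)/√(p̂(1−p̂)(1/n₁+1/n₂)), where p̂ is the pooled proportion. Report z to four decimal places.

z = -1.9209

p̂₁ = 559/792 ≈ 0.705808, p̂₂ = 253/332 ≈ 0.762048.
Pooled p̂ = (559+253)/(792+332) = 812/1124 = 0.722420.
SE = √(0.200529 × 0.00427467) = 0.029278.
z = (0.705808 − 0.762048)/0.029278 = -0.056240/0.029278 = -1.9209.
Two-sided p-value ≈ 2·Φ(−1.921) = 0.0547, so at α = 0.1 we reject H₀.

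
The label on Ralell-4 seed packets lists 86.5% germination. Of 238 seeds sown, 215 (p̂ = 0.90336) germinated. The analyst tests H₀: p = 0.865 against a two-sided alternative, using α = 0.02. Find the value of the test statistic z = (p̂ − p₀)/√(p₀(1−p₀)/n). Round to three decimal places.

z = 1.732

p̂ = 215/238 ≈ 0.90336.
Under H₀, SE = √(0.865·0.135/238) = √(0.000490651) = 0.02215.
z = (0.90336 − 0.865)/0.02215 = 0.03836/0.02215 = 1.732.
p-value = 2·P(Z > 1.732) ≈ 0.0833. With α = 0.02, fail to reject H₀.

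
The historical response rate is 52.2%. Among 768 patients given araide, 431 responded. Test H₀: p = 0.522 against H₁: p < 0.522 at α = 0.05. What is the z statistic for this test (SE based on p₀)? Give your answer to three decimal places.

z = 2.175

p̂ = 431/768 = 0.56120.
Under H₀, SE = √(0.522·0.478/768) = √(0.000324891) = 0.01802.
z = (0.56120 − 0.522)/0.01802 = 0.03920/0.01802 = 2.175.
p-value = P(Z < 2.175) ≈ 0.9852. With α = 0.05, fail to reject H₀.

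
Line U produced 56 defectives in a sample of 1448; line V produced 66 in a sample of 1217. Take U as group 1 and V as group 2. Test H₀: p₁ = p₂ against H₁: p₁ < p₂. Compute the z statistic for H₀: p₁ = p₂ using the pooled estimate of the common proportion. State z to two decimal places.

z = -1.91

p̂₁ = 56/1448 ≈ 0.0387, p̂₂ = 66/1217 ≈ 0.0542.
Pooled p̂ = (56+66)/(1448+1217) = 122/2665 = 0.0458.
SE = √(p̂(1−p̂)(1/n₁+1/n₂)) = √(0.0458·0.9542·0.0015123) = √(6.60617e-05) = 0.0081.
z = (0.0387 − 0.0542)/0.0081 = -0.0155/0.0081 = -1.91.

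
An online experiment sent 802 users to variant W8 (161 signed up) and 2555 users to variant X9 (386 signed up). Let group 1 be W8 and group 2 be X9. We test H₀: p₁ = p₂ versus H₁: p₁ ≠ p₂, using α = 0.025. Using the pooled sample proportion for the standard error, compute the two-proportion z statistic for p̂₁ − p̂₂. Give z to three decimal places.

p̂₁ = 161/802 ≈ 0.200748, p̂₂ = 386/2555 ≈ 0.151076.
Pooled p̂ = (161+386)/(802+2555) = 547/3357 = 0.162943.
SE = √(0.136393 × 0.00163827) = 0.014948.
z = (0.200748 − 0.151076)/0.014948 = 0.049672/0.014948 = 3.323.
p-value = 2·P(Z > 3.323) ≈ 0.0009; since p < α = 0.025, reject H₀.

z = 3.323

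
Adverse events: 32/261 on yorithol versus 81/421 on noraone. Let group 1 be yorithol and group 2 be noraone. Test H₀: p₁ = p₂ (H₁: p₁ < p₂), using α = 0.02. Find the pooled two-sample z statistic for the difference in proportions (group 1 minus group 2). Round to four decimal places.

p̂₁ = 32/261 ≈ 0.122605, p̂₂ = 81/421 ≈ 0.192399.
Pooled p̂ = (32+81)/(261+421) = 113/682 = 0.165689.
SE = √(p̂(1−p̂)(1/n₁+1/n₂)) = √(0.165689·0.834311·0.00620671) = √(0.000857993) = 0.029292.
z = (0.122605 − 0.192399)/0.029292 = -0.069794/0.029292 = -2.3827.
p-value = P(Z < -2.383) ≈ 0.0086; since p < α = 0.02, reject H₀.

z = -2.3827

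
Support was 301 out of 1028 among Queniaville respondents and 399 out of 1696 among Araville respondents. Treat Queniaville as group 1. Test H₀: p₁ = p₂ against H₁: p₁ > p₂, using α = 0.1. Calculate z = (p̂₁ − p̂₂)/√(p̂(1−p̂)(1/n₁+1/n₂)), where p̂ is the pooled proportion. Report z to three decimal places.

z = 3.332

p̂₁ = 301/1028 = 0.29280, p̂₂ = 399/1696 = 0.23526.
Pooled p̂ = (301+399)/(1028+1696) = 700/2724 = 0.25698.
SE = √(0.190939 × 0.00156239) = 0.01727.
z = (0.29280 − 0.23526)/0.01727 = 0.05754/0.01727 = 3.332.
p-value = P(Z > 3.332) ≈ 0.0004; since p < α = 0.1, reject H₀.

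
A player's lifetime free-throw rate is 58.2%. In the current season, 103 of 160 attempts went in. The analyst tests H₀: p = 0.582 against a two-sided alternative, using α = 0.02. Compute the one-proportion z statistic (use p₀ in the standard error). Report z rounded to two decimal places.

z = 1.58

p̂ = 103/160 = 0.6438.
Standard error under H₀: √(0.582×0.418/160) = 0.0390.
z = (0.6438 − 0.582)/0.0390 = 0.0618/0.0390 = 1.58.
p-value = 2·P(Z > 1.584) ≈ 0.1133, so at α = 0.02 we fail to reject H₀.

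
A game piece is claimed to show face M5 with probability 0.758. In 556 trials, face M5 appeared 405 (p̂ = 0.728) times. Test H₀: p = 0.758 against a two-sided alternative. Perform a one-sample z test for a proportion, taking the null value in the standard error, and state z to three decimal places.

p̂ = 405/556 = 0.72842.
SE = √(p₀(1−p₀)/n) = √(0.18344/556) = 0.01816.
z = (0.72842 − 0.758)/0.01816 = -0.02958/0.01816 = -1.629.

z = -1.629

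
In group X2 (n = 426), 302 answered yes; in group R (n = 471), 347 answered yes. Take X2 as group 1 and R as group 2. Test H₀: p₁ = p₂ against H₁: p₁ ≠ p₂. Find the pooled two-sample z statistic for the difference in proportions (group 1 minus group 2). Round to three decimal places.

p̂₁ = 302/426 ≈ 0.70892, p̂₂ = 347/471 ≈ 0.73673.
Pooled p̂ = (302+347)/(426+471) = 649/897 = 0.72352.
SE = √(0.200038 × 0.00447056) = 0.02990.
z = (0.70892 − 0.73673)/0.02990 = -0.02781/0.02990 = -0.930.

z = -0.930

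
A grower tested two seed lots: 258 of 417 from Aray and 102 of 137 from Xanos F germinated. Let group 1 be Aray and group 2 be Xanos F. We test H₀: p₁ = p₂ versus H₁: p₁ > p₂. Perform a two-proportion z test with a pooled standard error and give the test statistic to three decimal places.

p̂₁ = 258/417 = 0.61871, p̂₂ = 102/137 = 0.74453.
Pooled p̂ = (258+102)/(417+137) = 360/554 = 0.64982.
SE = √(0.227554 × 0.00969735) = 0.04698.
z = (0.61871 − 0.74453)/0.04698 = -0.12582/0.04698 = -2.678.
p-value = P(Z > -2.678) ≈ 0.9963.

z = -2.678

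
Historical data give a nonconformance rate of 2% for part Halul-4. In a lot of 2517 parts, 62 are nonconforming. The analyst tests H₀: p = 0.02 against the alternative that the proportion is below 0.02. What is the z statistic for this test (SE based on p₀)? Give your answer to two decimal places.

p̂ = 62/2517 ≈ 0.02463.
Under H₀, SE = √(0.02·0.98/2517) = √(7.78705e-06) = 0.00279.
z = (0.02463 − 0.02)/0.00279 = 0.00463/0.00279 = 1.66.
p-value = P(Z < 1.660) ≈ 0.9516.

z = 1.66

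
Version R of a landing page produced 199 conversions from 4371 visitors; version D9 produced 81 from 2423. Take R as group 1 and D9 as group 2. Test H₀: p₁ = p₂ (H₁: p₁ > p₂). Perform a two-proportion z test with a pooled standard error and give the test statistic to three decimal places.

z = 2.403

p̂₁ = 199/4371 = 0.045527, p̂₂ = 81/2423 = 0.033430.
Pooled p̂ = (199+81)/(4371+2423) = 280/6794 = 0.041213.
SE = √(p̂(1−p̂)(1/n₁+1/n₂)) = √(0.041213·0.958787·0.000641492) = √(2.53481e-05) = 0.005035.
z = (0.045527 − 0.033430)/0.005035 = 0.012097/0.005035 = 2.403.
p-value = P(Z > 2.403) ≈ 0.0081.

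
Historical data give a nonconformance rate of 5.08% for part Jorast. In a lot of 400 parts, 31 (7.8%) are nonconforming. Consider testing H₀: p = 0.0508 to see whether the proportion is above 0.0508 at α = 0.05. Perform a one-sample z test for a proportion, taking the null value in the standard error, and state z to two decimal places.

z = 2.43

p̂ = 31/400 = 0.0775.
SE = √(p₀(1−p₀)/n) = √(0.048219/400) = 0.0110.
z = (0.0775 − 0.0508)/0.0110 = 0.0267/0.0110 = 2.43.
p-value = P(Z > 2.432) ≈ 0.0075, so at α = 0.05 we reject H₀.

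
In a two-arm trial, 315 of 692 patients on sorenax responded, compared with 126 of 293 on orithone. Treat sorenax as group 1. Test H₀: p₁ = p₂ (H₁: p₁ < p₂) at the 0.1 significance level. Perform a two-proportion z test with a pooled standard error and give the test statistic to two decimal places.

z = 0.73

p̂₁ = 315/692 = 0.4552, p̂₂ = 126/293 = 0.4300.
Pooled p̂ = (315+126)/(692+293) = 441/985 = 0.4477.
SE = √(p̂(1−p̂)(1/n₁+1/n₂)) = √(0.4477·0.5523·0.00485806) = √(0.00120123) = 0.0347.
z = (0.4552 − 0.4300)/0.0347 = 0.0252/0.0347 = 0.73.
p-value = P(Z < 0.726) ≈ 0.7661, so at α = 0.1 we fail to reject H₀.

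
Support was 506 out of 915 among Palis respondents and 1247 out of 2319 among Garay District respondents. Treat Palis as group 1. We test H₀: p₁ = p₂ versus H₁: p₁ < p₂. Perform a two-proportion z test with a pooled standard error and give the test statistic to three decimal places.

p̂₁ = 506/915 = 0.553005, p̂₂ = 1247/2319 = 0.537732.
Pooled p̂ = (506+1247)/(915+2319) = 1753/3234 = 0.542053.
SE = √(0.248232 × 0.00152412) = 0.019451.
z = (0.553005 − 0.537732)/0.019451 = 0.015273/0.019451 = 0.785.
p-value = P(Z < 0.785) ≈ 0.7838.

z = 0.785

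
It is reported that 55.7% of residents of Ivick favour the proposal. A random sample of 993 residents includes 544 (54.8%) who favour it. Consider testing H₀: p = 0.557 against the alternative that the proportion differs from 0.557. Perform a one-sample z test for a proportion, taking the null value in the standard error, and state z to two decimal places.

z = -0.58

p̂ = 544/993 = 0.5478.
SE = √(p₀(1−p₀)/n) = √(0.24675/993) = 0.0158.
z = (0.5478 − 0.557)/0.0158 = -0.0092/0.0158 = -0.58.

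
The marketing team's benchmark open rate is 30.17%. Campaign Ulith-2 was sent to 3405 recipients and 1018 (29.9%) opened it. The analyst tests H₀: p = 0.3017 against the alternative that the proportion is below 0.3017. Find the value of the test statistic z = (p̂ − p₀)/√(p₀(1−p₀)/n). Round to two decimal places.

p̂ = 1018/3405 ≈ 0.29897.
SE = √(p₀(1−p₀)/n) = √(0.21068/3405) = 0.00787.
z = (0.29897 − 0.3017)/0.00787 = -0.00273/0.00787 = -0.35.
p-value = P(Z < -0.347) ≈ 0.3644.

z = -0.35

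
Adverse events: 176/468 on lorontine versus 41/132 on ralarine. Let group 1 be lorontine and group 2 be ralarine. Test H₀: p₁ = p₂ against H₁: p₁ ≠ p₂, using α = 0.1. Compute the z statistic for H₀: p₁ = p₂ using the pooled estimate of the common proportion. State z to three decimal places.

z = 1.382

p̂₁ = 176/468 ≈ 0.37607, p̂₂ = 41/132 ≈ 0.31061.
Pooled p̂ = (176+41)/(468+132) = 217/600 = 0.36167.
SE = √(0.230864 × 0.00971251) = 0.04735.
z = (0.37607 − 0.31061)/0.04735 = 0.06546/0.04735 = 1.382.
p-value = 2·P(Z > 1.382) ≈ 0.1668; since p > α = 0.1, fail to reject H₀.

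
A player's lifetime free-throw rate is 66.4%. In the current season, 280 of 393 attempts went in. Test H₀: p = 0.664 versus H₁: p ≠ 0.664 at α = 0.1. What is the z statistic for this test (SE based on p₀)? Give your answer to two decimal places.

p̂ = 280/393 ≈ 0.71247.
Standard error under H₀: √(0.664×0.336/393) = 0.02383.
z = (0.71247 − 0.664)/0.02383 = 0.04847/0.02383 = 2.03.
p-value = 2·P(Z > 2.034) ≈ 0.0419. With α = 0.1, reject H₀.

z = 2.03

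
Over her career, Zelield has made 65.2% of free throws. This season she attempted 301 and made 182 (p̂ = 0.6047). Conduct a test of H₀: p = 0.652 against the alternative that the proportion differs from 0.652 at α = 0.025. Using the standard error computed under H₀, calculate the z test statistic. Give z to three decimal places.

p̂ = 182/301 ≈ 0.604651.
Under H₀, SE = √(0.652·0.348/301) = √(0.000753807) = 0.027456.
z = (0.604651 − 0.652)/0.027456 = -0.047349/0.027456 = -1.725.
p-value = 2·P(Z > 1.725) ≈ 0.0846. With α = 0.025, fail to reject H₀.

z = -1.725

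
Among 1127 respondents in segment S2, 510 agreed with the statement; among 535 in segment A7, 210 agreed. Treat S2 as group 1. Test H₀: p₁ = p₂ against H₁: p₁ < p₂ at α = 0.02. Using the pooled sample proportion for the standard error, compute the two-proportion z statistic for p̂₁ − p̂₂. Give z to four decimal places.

p̂₁ = 510/1127 = 0.452529, p̂₂ = 210/535 = 0.392523.
Pooled p̂ = (510+210)/(1127+535) = 720/1662 = 0.433213.
SE = √(p̂(1−p̂)(1/n₁+1/n₂)) = √(0.433213·0.566787·0.00275647) = √(0.000676822) = 0.026016.
z = (0.452529 − 0.392523)/0.026016 = 0.060006/0.026016 = 2.3065.
p-value = P(Z < 2.307) ≈ 0.9895; since p > α = 0.02, fail to reject H₀.

z = 2.3065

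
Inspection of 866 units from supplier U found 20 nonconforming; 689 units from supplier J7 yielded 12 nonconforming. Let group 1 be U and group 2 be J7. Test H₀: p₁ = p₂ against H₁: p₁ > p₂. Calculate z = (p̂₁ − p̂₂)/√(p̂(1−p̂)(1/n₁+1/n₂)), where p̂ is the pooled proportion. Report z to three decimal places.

p̂₁ = 20/866 ≈ 0.023095, p̂₂ = 12/689 ≈ 0.017417.
Pooled p̂ = (20+12)/(866+689) = 32/1555 = 0.020579.
SE = √(p̂(1−p̂)(1/n₁+1/n₂)) = √(0.020579·0.979421·0.00260611) = √(5.2527e-05) = 0.007248.
z = (0.023095 − 0.017417)/0.007248 = 0.005678/0.007248 = 0.783.
p-value = P(Z > 0.783) ≈ 0.2167.

z = 0.783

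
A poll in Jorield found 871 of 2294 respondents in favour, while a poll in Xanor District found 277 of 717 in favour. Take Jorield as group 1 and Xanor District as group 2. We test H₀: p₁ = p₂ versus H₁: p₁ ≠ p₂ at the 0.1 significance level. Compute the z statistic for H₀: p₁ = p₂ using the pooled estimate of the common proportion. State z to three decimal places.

z = -0.320

p̂₁ = 871/2294 = 0.37969, p̂₂ = 277/717 = 0.38633.
Pooled p̂ = (871+277)/(2294+717) = 1148/3011 = 0.38127.
SE = √(p̂(1−p̂)(1/n₁+1/n₂)) = √(0.38127·0.61873·0.00183062) = √(0.000431849) = 0.02078.
z = (0.37969 − 0.38633)/0.02078 = -0.00664/0.02078 = -0.320.
Two-sided p-value ≈ 2·Φ(−0.320) = 0.7491, so at α = 0.1 we fail to reject H₀.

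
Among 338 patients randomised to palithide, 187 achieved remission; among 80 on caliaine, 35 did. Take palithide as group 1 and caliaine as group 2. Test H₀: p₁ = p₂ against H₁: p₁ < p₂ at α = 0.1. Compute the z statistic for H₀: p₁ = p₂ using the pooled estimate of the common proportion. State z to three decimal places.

z = 1.866

p̂₁ = 187/338 ≈ 0.553254, p̂₂ = 35/80 ≈ 0.437500.
Pooled p̂ = (187+35)/(338+80) = 222/418 = 0.531100.
SE = √(p̂(1−p̂)(1/n₁+1/n₂)) = √(0.531100·0.468900·0.0154586) = √(0.00384969) = 0.062046.
z = (0.553254 − 0.437500)/0.062046 = 0.115754/0.062046 = 1.866.
p-value = P(Z < 1.866) ≈ 0.9690, so at α = 0.1 we fail to reject H₀.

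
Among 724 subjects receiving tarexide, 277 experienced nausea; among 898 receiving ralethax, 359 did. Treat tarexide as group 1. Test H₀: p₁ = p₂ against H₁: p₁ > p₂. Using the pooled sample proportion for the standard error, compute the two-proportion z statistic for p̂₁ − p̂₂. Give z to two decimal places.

z = -0.70

p̂₁ = 277/724 ≈ 0.3826, p̂₂ = 359/898 ≈ 0.3998.
Pooled p̂ = (277+359)/(724+898) = 636/1622 = 0.3921.
SE = √(0.238359 × 0.0024948) = 0.0244.
z = (0.3826 − 0.3998)/0.0244 = -0.0172/0.0244 = -0.70.
p-value = P(Z > -0.705) ≈ 0.7595.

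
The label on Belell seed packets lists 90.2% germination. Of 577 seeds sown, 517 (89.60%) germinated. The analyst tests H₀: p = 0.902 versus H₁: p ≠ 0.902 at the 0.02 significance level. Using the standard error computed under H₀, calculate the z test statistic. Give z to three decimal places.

p̂ = 517/577 ≈ 0.89601.
Standard error under H₀: √(0.902×0.098/577) = 0.01238.
z = (0.89601 − 0.902)/0.01238 = -0.00599/0.01238 = -0.484.
Two-sided p-value ≈ 2·Φ(−0.484) = 0.6286, so at α = 0.02 we fail to reject H₀.

z = -0.484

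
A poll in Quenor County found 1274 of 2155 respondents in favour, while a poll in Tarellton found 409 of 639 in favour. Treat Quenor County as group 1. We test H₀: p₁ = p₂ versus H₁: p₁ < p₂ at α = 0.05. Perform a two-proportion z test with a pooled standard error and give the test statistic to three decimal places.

p̂₁ = 1274/2155 ≈ 0.59118, p̂₂ = 409/639 ≈ 0.64006.
Pooled p̂ = (1274+409)/(2155+639) = 1683/2794 = 0.60236.
SE = √(0.239522 × 0.00202898) = 0.02205.
z = (0.59118 − 0.64006)/0.02205 = -0.04888/0.02205 = -2.217.
p-value = P(Z < -2.217) ≈ 0.0133; since p < α = 0.05, reject H₀.

z = -2.217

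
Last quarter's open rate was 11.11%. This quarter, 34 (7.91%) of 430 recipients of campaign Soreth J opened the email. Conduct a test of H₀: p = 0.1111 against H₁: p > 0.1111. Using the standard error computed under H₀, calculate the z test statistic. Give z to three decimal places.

p̂ = 34/430 ≈ 0.07907.
Standard error under H₀: √(0.1111×0.8889/430) = 0.01515.
z = (0.07907 − 0.1111)/0.01515 = -0.03203/0.01515 = -2.114.

z = -2.114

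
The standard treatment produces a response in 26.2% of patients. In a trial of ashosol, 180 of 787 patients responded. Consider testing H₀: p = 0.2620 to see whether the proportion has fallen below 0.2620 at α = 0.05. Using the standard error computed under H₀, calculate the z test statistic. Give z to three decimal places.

p̂ = 180/787 = 0.228717.
Standard error under H₀: √(0.262×0.738/787) = 0.015674.
z = (0.228717 − 0.262)/0.015674 = -0.033283/0.015674 = -2.123.
p-value = P(Z < -2.123) ≈ 0.0169, so at α = 0.05 we reject H₀.

z = -2.123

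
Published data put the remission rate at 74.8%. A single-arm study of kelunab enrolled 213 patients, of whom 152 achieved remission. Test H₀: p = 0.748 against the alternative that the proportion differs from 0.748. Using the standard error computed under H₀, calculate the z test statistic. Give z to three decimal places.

z = -1.156

p̂ = 152/213 ≈ 0.71362.
Standard error under H₀: √(0.748×0.252/213) = 0.02975.
z = (0.71362 − 0.748)/0.02975 = -0.03438/0.02975 = -1.156.
p-value = 2·P(Z > 1.156) ≈ 0.2477.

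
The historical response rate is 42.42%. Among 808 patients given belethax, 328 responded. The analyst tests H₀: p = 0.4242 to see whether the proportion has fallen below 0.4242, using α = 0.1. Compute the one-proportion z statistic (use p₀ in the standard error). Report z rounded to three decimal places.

p̂ = 328/808 ≈ 0.40594.
SE = √(p₀(1−p₀)/n) = √(0.24425/808) = 0.01739.
z = (0.40594 − 0.4242)/0.01739 = -0.01826/0.01739 = -1.050.
p-value = P(Z < -1.050) ≈ 0.1468. With α = 0.1, fail to reject H₀.

z = -1.050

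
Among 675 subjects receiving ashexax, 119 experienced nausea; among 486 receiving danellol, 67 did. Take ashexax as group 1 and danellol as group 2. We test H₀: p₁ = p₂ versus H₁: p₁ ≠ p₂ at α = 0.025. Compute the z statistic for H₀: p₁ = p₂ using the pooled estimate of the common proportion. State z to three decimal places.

z = 1.761

p̂₁ = 119/675 = 0.176296, p̂₂ = 67/486 = 0.137860.
Pooled p̂ = (119+67)/(675+486) = 186/1161 = 0.160207.
SE = √(p̂(1−p̂)(1/n₁+1/n₂)) = √(0.160207·0.839793·0.00353909) = √(0.000476152) = 0.021821.
z = (0.176296 − 0.137860)/0.021821 = 0.038436/0.021821 = 1.761.
Two-sided p-value ≈ 2·Φ(−1.761) = 0.0782. With α = 0.025, fail to reject H₀.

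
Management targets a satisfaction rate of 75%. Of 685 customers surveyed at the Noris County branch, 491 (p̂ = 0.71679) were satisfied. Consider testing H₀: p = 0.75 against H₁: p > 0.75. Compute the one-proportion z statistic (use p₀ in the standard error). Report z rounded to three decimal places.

z = -2.007

p̂ = 491/685 = 0.716788.
SE = √(p₀(1−p₀)/n) = √(0.1875/685) = 0.016545.
z = (0.716788 − 0.75)/0.016545 = -0.033212/0.016545 = -2.007.
p-value = P(Z > -2.007) ≈ 0.9776.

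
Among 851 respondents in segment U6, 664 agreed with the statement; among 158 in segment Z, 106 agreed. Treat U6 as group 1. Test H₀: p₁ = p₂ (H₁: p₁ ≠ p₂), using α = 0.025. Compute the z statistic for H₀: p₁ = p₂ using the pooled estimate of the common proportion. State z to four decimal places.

z = 2.9696

p̂₁ = 664/851 = 0.7802585, p̂₂ = 106/158 = 0.6708861.
Pooled p̂ = (664+106)/(851+158) = 770/1009 = 0.7631318.
SE = √(0.180762 × 0.0075042) = 0.0368303.
z = (0.7802585 − 0.6708861)/0.0368303 = 0.1093724/0.0368303 = 2.9696.
p-value = 2·P(Z > 2.970) ≈ 0.0030, so at α = 0.025 we reject H₀.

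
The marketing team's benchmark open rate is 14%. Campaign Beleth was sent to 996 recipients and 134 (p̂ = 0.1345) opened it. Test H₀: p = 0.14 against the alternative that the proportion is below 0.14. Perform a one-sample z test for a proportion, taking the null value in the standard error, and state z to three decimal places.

p̂ = 134/996 ≈ 0.13454.
SE = √(p₀(1−p₀)/n) = √(0.1204/996) = 0.01099.
z = (0.13454 − 0.14)/0.01099 = -0.00546/0.01099 = -0.497.

z = -0.497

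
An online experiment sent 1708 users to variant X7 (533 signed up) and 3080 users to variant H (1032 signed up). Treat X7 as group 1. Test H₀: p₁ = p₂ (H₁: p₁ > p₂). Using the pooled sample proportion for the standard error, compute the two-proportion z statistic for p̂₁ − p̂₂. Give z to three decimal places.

z = -1.626

p̂₁ = 533/1708 = 0.312061, p̂₂ = 1032/3080 = 0.335065.
Pooled p̂ = (533+1032)/(1708+3080) = 1565/4788 = 0.326859.
SE = √(p̂(1−p̂)(1/n₁+1/n₂)) = √(0.326859·0.673141·0.000910155) = √(0.000200254) = 0.014151.
z = (0.312061 − 0.335065)/0.014151 = -0.023004/0.014151 = -1.626.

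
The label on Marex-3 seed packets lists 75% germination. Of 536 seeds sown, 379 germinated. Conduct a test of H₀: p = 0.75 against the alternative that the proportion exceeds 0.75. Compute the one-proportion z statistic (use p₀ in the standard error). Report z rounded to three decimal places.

z = -2.294

p̂ = 379/536 = 0.707090.
Under H₀, SE = √(0.75·0.25/536) = √(0.000349813) = 0.018703.
z = (0.707090 − 0.75)/0.018703 = -0.042910/0.018703 = -2.294.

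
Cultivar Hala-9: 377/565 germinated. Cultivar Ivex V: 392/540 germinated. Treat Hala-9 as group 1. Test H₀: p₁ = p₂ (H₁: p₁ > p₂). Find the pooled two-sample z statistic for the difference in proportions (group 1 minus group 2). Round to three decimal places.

z = -2.119

p̂₁ = 377/565 ≈ 0.667257, p̂₂ = 392/540 ≈ 0.725926.
Pooled p̂ = (377+392)/(565+540) = 769/1105 = 0.695928.
SE = √(0.211612 × 0.00362176) = 0.027684.
z = (0.667257 − 0.725926)/0.027684 = -0.058669/0.027684 = -2.119.
p-value = P(Z > -2.119) ≈ 0.9830.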